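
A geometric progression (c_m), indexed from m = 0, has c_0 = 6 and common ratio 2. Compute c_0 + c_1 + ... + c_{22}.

c_m = 6·2^(m-0).
S = 6·(2^23 - 1)/(2 - 1) = 6·(8388608 - 1)/(1) = 50331642.

50331642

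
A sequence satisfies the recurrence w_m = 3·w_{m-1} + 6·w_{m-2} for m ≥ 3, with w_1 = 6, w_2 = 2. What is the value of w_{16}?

7267694058

Compute successive terms:
w_3 = 42; w_4 = 138; w_5 = 666; …; w_{13} = 86950746; w_{14} = 380172042; w_{15} = 1662220602; w_{16} = 7267694058.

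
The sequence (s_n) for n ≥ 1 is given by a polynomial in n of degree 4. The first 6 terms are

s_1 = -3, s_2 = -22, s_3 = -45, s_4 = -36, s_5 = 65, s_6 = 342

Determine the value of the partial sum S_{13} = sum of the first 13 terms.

1st diffs: -19, -23, 9, 101, 277.
2nd diffs: -4, 32, 92, 176.
3rd diffs: 36, 60, 84.
4th diffs: 24, 24 (constant).
Newton forward-difference form: s_n = -3 + (-19)·C(n-1,1) + (-4)·C(n-1,2) + 36·C(n-1,3) + 24·C(n-1,4).
Continuing: …, 903, 1880, 3429, 5730, …, s_{13} = 19305.
Summing n = 1..13 (13 terms) gives 53963.

53963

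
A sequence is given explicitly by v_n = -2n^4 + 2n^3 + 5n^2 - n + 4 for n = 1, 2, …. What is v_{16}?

v_{16} = -2·16^4 + 2·16^3 + 5·16^2 - 1·16 + 4 = -121612.

-121612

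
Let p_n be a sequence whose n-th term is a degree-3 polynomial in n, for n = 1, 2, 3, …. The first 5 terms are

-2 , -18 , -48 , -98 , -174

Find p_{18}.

1st diffs: -16, -30, -50, -76.
2nd diffs: -14, -20, -26.
3rd diffs: -6, -6 (constant).
So p_n = -n^3 - n^2 - 6n + 6.
Evaluating at n = 18 gives p_{18} = -6258.

-6258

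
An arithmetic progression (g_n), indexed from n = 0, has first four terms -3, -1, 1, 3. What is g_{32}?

61

Common difference d = 2.
g_n = -3 + (n - 0)·2.
g_{32} = -3 + 32·2 = 61.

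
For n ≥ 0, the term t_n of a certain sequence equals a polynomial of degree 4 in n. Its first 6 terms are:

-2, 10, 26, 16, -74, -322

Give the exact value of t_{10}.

1st diffs: 12, 16, -10, -90, -248.
2nd diffs: 4, -26, -80, -158.
3rd diffs: -30, -54, -78.
4th diffs: -24, -24 (constant).
Newton forward-difference form: t_n = -2 + 12·C(n,1) + 4·C(n,2) + (-30)·C(n,3) + (-24)·C(n,4).
At n = 10: n = 10, so t_{10} = -2 + 120 + 180 - 3600 - 5040 = -8342.

-8342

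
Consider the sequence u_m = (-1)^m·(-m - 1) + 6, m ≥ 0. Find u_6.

(-1)^6 = 1; -m - 1 at m=6 is -7; so u_6 = -1.

-1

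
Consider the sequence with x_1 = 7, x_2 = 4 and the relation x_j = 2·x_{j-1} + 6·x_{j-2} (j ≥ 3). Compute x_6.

1840

x_3 = 50  x_4 = 124  x_5 = 548  x_6 = 1840.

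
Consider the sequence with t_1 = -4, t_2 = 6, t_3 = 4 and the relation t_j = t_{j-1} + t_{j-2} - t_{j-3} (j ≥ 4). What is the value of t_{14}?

Compute successive terms:
t_4 = 14  t_5 = 12  t_6 = 22  …  t_{11} = 36  t_{12} = 46  t_{13} = 44  t_{14} = 54.

54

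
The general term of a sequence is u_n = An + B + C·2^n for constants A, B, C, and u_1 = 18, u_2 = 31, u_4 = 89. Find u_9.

Write the equations: A + B + 2C = 18; 2A + B + 4C = 31; 4A + B + 16C = 89.
Subtracting the first from the second: A + 2C = 13.
Subtracting the second from the third: 2A + 12C = 58.
Solving: C = 4, A = 5, then B = 5.
So u_n = 5·n + 5 + 4·2^n; at n=9 this is 2098.

2098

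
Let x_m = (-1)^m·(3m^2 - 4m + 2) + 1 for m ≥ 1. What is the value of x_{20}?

(-1)^20 = 1; 3m^2 - 4m + 2 at m=20 is 1122; so x_{20} = 1123.

1123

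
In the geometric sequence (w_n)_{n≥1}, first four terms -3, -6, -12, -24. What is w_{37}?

Common ratio r = 2.
w_n = (-3)·2^(n-1).
w_{37} = (-3)·2^36 = -206158430208.

-206158430208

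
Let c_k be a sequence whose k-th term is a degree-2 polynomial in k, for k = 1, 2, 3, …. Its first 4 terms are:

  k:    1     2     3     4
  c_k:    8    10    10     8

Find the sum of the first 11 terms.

-132

1st diffs: 2, 0, -2.
2nd diffs: -2, -2 (constant).
Newton forward-difference form: c_k = 8 + 2·C(k-1,1) + (-2)·C(k-1,2).
Continuing: …, 4, -2, -10, -20, …, c_{11} = -62.
Summing k = 1..11 (11 terms) gives -132.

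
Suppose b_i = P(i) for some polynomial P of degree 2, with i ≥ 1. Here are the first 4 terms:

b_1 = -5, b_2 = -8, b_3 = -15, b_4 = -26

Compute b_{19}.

1st diffs: -3, -7, -11.
2nd diffs: -4, -4 (constant).
So b_i = -2i^2 + 3i - 6.
Evaluating at i = 19 gives b_{19} = -671.

-671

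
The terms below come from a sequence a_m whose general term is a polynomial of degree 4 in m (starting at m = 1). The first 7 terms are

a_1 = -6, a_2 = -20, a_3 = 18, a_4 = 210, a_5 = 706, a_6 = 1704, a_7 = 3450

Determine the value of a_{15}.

1st diffs: -14, 38, 192, 496, 998, 1746.
2nd diffs: 52, 154, 304, 502, 748.
3rd diffs: 102, 150, 198, 246.
4th diffs: 48, 48, 48 (constant).
Newton forward-difference form: a_m = -6 + (-14)·C(m-1,1) + 52·C(m-1,2) + 102·C(m-1,3) + 48·C(m-1,4).
At m = 15: m-1 = 14, so a_{15} = -6 - 196 + 4732 + 37128 + 48048 = 89706.

89706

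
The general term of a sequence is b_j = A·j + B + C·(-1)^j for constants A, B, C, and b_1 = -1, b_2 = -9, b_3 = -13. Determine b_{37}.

At j = 1, 2, 3: A + B - C = -1; 2A + B + C = -9; 3A + B - C = -13.
Subtracting the first from the second: A + 2C = -8.
Subtracting the second from the third: A - 2C = -4.
Solving: C = -1, A = -6, then B = 4.
So b_j = -6·j + 4 + (-1)·(-1)^j; at j=37 this is -217.

-217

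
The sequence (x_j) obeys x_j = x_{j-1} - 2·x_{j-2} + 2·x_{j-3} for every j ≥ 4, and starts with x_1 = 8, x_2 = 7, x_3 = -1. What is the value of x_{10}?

37

Applying the relation repeatedly:
x_4 = 1, x_5 = 17, x_6 = 13, x_7 = -19, x_8 = -11, x_9 = 53, x_{10} = 37.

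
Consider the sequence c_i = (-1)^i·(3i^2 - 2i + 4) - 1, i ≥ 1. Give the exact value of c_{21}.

(-1)^21 = -1; 3i^2 - 2i + 4 at i=21 is 1285; so c_{21} = -1286.

-1286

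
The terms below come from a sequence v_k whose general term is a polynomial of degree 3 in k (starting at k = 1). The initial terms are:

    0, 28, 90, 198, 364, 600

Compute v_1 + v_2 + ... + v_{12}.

1st diffs: 28, 62, 108, 166, 236.
2nd diffs: 34, 46, 58, 70.
3rd diffs: 12, 12, 12 (constant).
Newton forward-difference form: v_k = 28·C(k-1,1) + 34·C(k-1,2) + 12·C(k-1,3).
Continuing: …, 918, 1330, 1848, 2484, …, v_{12} = 4158.
Summing k = 1..12 (12 terms) gives 15268.

15268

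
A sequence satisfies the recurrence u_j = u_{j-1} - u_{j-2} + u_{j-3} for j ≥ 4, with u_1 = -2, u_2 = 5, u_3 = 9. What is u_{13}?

-2

Step forward from the initial values:
u_4 = 2  u_5 = -2  u_6 = 5  u_7 = 9  u_8 = 2  u_9 = -2  u_{10} = 5  u_{11} = 9  u_{12} = 2  u_{13} = -2.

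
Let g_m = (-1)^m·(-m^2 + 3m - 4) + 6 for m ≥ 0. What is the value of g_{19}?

314

(-1)^19 = -1; -m^2 + 3m - 4 at m=19 is -308; so g_{19} = 314.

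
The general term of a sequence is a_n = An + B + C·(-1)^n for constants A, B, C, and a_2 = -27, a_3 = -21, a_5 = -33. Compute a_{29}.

At n = 2, 3, 5: 2A + B + C = -27; 3A + B - C = -21; 5A + B - C = -33.
Subtracting the first from the second: A - 2C = 6.
Subtracting the second from the third: 2A = -12.
Solving: C = -6, A = -6, then B = -9.
Therefore a_{29} = -174 + (-9) + (-6)·(-1) = -177.

-177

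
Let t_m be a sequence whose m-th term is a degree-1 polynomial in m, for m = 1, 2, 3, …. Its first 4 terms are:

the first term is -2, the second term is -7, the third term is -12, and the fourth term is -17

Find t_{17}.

-82

1st diffs: -5, -5, -5 (constant).
So t_m = -5m + 3.
Evaluating at m = 17 gives t_{17} = -82.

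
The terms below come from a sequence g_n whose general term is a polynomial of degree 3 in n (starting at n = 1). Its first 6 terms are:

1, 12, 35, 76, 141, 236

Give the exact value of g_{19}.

1st diffs: 11, 23, 41, 65, 95.
2nd diffs: 12, 18, 24, 30.
3rd diffs: 6, 6, 6 (constant).
Newton forward-difference form: g_n = 1 + 11·C(n-1,1) + 12·C(n-1,2) + 6·C(n-1,3).
At n = 19: n-1 = 18, so g_{19} = 1 + 198 + 1836 + 4896 = 6931.

6931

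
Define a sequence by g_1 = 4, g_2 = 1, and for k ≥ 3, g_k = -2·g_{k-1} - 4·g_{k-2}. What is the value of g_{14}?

g_3 = -18, g_4 = 32, g_5 = 8, …, g_{11} = 512, g_{12} = -9216, g_{13} = 16384, g_{14} = 4096.

4096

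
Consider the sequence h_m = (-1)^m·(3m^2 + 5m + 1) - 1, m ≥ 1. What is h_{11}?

-420

(-1)^11 = -1; 3m^2 + 5m + 1 at m=11 is 419; so h_{11} = -420.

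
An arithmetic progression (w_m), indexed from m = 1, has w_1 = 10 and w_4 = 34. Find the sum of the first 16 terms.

Common difference d = (34 - 10) / (4 - 1) = 8.
w_m = 10 + (m - 1)·8.
w_{16} = 130; S = 16·(10 + 130)/2 = 1120.

1120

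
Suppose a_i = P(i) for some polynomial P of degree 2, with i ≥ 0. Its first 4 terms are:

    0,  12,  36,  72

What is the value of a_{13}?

1st diffs: 12, 24, 36.
2nd diffs: 12, 12 (constant).
So a_i = 6i^2 + 6i.
Evaluating at i = 13 gives a_{13} = 1092.

1092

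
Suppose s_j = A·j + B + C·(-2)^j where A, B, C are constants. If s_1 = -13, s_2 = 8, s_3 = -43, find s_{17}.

-524341

The three given values yield: A + B - 2C = -13; 2A + B + 4C = 8; 3A + B - 8C = -43.
Subtracting the first from the second: A + 6C = 21.
Subtracting the second from the third: A - 12C = -51.
Solving: C = 4, A = -3, then B = -2.
Therefore s_{17} = -51 + (-2) + 4·(-131072) = -524341.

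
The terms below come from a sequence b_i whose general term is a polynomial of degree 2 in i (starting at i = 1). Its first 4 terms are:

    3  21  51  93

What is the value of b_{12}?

1st diffs: 18, 30, 42.
2nd diffs: 12, 12 (constant).
Newton forward-difference form: b_i = 3 + 18·C(i-1,1) + 12·C(i-1,2).
At i = 12: i-1 = 11, so b_{12} = 3 + 198 + 660 = 861.

861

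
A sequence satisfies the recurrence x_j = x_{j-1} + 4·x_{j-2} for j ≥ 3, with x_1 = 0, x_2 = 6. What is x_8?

x_3 = 6  x_4 = 30  x_5 = 54  x_6 = 174  x_7 = 390  x_8 = 1086.

1086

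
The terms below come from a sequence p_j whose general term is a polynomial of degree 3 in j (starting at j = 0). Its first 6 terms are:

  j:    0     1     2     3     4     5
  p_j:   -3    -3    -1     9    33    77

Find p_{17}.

1st diffs: 0, 2, 10, 24, 44.
2nd diffs: 2, 8, 14, 20.
3rd diffs: 6, 6, 6 (constant).
Newton forward-difference form: p_j = -3 + 2·C(j,2) + 6·C(j,3).
At j = 17: j = 17, so p_{17} = -3 + 272 + 4080 = 4349.

4349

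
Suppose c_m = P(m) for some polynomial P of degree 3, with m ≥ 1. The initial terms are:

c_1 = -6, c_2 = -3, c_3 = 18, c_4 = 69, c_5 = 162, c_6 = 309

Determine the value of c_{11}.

2274

1st diffs: 3, 21, 51, 93, 147.
2nd diffs: 18, 30, 42, 54.
3rd diffs: 12, 12, 12 (constant).
Newton forward-difference form: c_m = -6 + 3·C(m-1,1) + 18·C(m-1,2) + 12·C(m-1,3).
At m = 11: m-1 = 10, so c_{11} = -6 + 30 + 810 + 1440 = 2274.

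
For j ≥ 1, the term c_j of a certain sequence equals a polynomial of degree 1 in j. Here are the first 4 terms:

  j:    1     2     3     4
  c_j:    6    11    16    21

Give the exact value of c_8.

1st diffs: 5, 5, 5 (constant).
So c_j = 5j + 1.
Evaluating at j = 8 gives c_8 = 41.

41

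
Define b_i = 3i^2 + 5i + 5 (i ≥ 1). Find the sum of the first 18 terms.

7272

Over i = 1..18: Σi = 171, Σi² = 2109.
Total = (3)·2109 + (5)·171 + (5)·18 = 7272.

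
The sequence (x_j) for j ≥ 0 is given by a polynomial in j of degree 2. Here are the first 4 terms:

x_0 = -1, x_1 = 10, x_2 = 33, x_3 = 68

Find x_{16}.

1st diffs: 11, 23, 35.
2nd diffs: 12, 12 (constant).
Newton forward-difference form: x_j = -1 + 11·C(j,1) + 12·C(j,2).
At j = 16: j = 16, so x_{16} = -1 + 176 + 1440 = 1615.

1615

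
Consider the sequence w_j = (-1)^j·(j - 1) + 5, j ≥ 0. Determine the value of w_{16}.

(-1)^16 = 1; j - 1 at j=16 is 15; so w_{16} = 20.

20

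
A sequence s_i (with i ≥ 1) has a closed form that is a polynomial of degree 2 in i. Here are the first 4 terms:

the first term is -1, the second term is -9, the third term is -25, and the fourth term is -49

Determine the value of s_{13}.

-625

1st diffs: -8, -16, -24.
2nd diffs: -8, -8 (constant).
So s_i = -4i^2 + 4i - 1.
Evaluating at i = 13 gives s_{13} = -625.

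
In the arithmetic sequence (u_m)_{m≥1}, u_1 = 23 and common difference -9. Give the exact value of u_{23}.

-175

u_m = 23 + (m - 1)·(-9).
u_{23} = 23 + 22·(-9) = -175.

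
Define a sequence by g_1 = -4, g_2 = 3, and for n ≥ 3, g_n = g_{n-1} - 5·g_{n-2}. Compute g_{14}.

g_3 = 23  g_4 = 8  g_5 = -107  …  g_{11} = -2347  g_{12} = 29813  g_{13} = 41548  g_{14} = -107517.

-107517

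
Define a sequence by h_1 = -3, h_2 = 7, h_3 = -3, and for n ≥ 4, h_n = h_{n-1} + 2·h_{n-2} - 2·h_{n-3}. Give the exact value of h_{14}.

Applying the relation repeatedly:
h_4 = 17, h_5 = -3, h_6 = 37, …, h_{11} = -3, h_{12} = 317, h_{13} = -3, h_{14} = 637.

637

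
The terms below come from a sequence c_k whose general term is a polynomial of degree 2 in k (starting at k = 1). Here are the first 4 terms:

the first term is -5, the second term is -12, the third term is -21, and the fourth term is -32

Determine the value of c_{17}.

1st diffs: -7, -9, -11.
2nd diffs: -2, -2 (constant).
Newton forward-difference form: c_k = -5 + (-7)·C(k-1,1) + (-2)·C(k-1,2).
At k = 17: k-1 = 16, so c_{17} = -5 - 112 - 240 = -357.

-357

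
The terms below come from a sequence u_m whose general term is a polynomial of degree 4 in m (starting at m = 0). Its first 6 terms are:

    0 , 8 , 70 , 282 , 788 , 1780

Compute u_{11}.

34738

1st diffs: 8, 62, 212, 506, 992.
2nd diffs: 54, 150, 294, 486.
3rd diffs: 96, 144, 192.
4th diffs: 48, 48 (constant).
So u_m = 2m^4 + 4m^3 + m^2 + m.
Evaluating at m = 11 gives u_{11} = 34738.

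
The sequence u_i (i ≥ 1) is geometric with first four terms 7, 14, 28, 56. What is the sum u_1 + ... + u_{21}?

Common ratio r = 2.
u_i = 7·2^(i-1).
S = 7·(2^21 - 1)/(2 - 1) = 7·(2097152 - 1)/(1) = 14680057.

14680057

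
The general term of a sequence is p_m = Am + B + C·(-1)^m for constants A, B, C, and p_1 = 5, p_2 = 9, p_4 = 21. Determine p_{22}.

129

Write the equations: A + B - C = 5; 2A + B + C = 9; 4A + B + C = 21.
Subtracting the first from the second: A + 2C = 4.
Subtracting the second from the third: 2A = 12.
Solving: C = -1, A = 6, then B = -2.
So p_m = 6·m + (-2) + (-1)·(-1)^m; at m=22 this is 129.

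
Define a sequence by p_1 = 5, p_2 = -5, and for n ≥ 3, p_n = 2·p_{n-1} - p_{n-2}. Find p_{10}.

-85

Iterate the recurrence:
p_3 = -15;  p_4 = -25;  p_5 = -35;  p_6 = -45;  p_7 = -55;  p_8 = -65;  p_9 = -75;  p_{10} = -85.
(Characteristic roots are 1 and 1.)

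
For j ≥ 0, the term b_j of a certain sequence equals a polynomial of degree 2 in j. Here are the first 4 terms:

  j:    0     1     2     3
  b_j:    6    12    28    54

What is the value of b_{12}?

738

1st diffs: 6, 16, 26.
2nd diffs: 10, 10 (constant).
Newton forward-difference form: b_j = 6 + 6·C(j,1) + 10·C(j,2).
At j = 12: j = 12, so b_{12} = 6 + 72 + 660 = 738.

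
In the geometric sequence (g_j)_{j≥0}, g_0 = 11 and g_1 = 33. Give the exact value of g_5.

2673

Common ratio r = 3.
g_j = 11·3^(j-0).
g_5 = 11·3^5 = 2673.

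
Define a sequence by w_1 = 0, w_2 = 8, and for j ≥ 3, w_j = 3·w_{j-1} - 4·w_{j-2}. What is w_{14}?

1448

Iterate the recurrence:
w_3 = 24  w_4 = 40  w_5 = 24  …  w_{11} = 5016  w_{12} = 12328  w_{13} = 16920  w_{14} = 1448.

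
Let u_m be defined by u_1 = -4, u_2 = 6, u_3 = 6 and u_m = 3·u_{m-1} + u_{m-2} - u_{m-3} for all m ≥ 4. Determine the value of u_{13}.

u_4 = 28, u_5 = 84, u_6 = 274, u_7 = 878, u_8 = 2824, u_9 = 9076, u_{10} = 29174, u_{11} = 93774, u_{12} = 301420, u_{13} = 968860.

968860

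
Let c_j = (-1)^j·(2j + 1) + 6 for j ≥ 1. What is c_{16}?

(-1)^16 = 1; 2j + 1 at j=16 is 33; so c_{16} = 39.

39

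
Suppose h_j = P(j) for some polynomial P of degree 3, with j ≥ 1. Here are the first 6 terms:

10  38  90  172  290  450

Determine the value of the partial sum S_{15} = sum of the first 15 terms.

1st diffs: 28, 52, 82, 118, 160.
2nd diffs: 24, 30, 36, 42.
3rd diffs: 6, 6, 6 (constant).
Newton forward-difference form: h_j = 10 + 28·C(j-1,1) + 24·C(j-1,2) + 6·C(j-1,3).
Continuing: …, 658, 920, 1242, 1630, …, h_{15} = 4770.
Summing j = 1..15 (15 terms) gives 22200.

22200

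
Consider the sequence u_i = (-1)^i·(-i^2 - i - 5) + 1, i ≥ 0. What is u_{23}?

(-1)^23 = -1; -i^2 - i - 5 at i=23 is -557; so u_{23} = 558.

558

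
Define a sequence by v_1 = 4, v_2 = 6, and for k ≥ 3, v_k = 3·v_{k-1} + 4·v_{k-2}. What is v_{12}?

v_3 = 34, v_4 = 126, v_5 = 514, v_6 = 2046, v_7 = 8194, v_8 = 32766, v_9 = 131074, v_{10} = 524286, v_{11} = 2097154, v_{12} = 8388606.
(Characteristic roots are 4 and -1.)

8388606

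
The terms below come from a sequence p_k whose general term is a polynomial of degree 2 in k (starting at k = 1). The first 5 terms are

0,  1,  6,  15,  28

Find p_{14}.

325

1st diffs: 1, 5, 9, 13.
2nd diffs: 4, 4, 4 (constant).
So p_k = 2k^2 - 5k + 3.
Evaluating at k = 14 gives p_{14} = 325.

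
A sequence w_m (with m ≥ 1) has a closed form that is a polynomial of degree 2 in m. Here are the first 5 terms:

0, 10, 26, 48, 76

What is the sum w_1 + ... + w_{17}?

1st diffs: 10, 16, 22, 28.
2nd diffs: 6, 6, 6 (constant).
Newton forward-difference form: w_m = 10·C(m-1,1) + 6·C(m-1,2).
Continuing: …, 110, 150, 196, 248, …, w_{17} = 880.
Summing m = 1..17 (17 terms) gives 5440.

5440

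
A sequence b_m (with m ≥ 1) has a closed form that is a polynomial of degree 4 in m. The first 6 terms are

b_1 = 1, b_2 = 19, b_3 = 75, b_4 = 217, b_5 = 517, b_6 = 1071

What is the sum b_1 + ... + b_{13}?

77493

1st diffs: 18, 56, 142, 300, 554.
2nd diffs: 38, 86, 158, 254.
3rd diffs: 48, 72, 96.
4th diffs: 24, 24 (constant).
So b_m = m^4 - 2m^3 + 6m^2 - m - 3.
Continuing: …, 1999, 3445, 5577, 8587, …, b_{13} = 25165.
Summing m = 1..13 (13 terms) gives 77493.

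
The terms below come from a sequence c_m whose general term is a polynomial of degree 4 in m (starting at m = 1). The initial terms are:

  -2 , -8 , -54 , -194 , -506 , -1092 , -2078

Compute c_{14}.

-35804

1st diffs: -6, -46, -140, -312, -586, -986.
2nd diffs: -40, -94, -172, -274, -400.
3rd diffs: -54, -78, -102, -126.
4th diffs: -24, -24, -24 (constant).
Newton forward-difference form: c_m = -2 + (-6)·C(m-1,1) + (-40)·C(m-1,2) + (-54)·C(m-1,3) + (-24)·C(m-1,4).
At m = 14: m-1 = 13, so c_{14} = -2 - 78 - 3120 - 15444 - 17160 = -35804.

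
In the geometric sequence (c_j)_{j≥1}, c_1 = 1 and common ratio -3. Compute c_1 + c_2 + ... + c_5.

61

c_j = 1·(-3)^(j-1).
S = 1·((-3)^5 - 1)/(-3 - 1) = 1·(-243 - 1)/(-4) = 61.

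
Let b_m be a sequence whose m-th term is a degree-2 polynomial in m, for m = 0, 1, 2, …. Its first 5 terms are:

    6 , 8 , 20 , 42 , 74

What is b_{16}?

1238

1st diffs: 2, 12, 22, 32.
2nd diffs: 10, 10, 10 (constant).
Newton forward-difference form: b_m = 6 + 2·C(m,1) + 10·C(m,2).
At m = 16: m = 16, so b_{16} = 6 + 32 + 1200 = 1238.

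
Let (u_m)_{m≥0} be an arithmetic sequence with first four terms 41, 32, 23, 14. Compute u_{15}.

Common difference d = -9.
u_m = 41 + (m - 0)·(-9).
u_{15} = 41 + 15·(-9) = -94.

-94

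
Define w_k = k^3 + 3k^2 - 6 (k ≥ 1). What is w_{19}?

7936

w_{19} = 1·19^3 + 3·19^2 - 6 = 7936.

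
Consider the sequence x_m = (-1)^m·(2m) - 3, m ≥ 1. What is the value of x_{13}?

(-1)^13 = -1; 2m at m=13 is 26; so x_{13} = -29.

-29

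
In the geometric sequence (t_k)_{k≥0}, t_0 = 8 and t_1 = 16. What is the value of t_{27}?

Common ratio r = 2.
t_k = 8·2^(k-0).
t_{27} = 8·2^27 = 1073741824.

1073741824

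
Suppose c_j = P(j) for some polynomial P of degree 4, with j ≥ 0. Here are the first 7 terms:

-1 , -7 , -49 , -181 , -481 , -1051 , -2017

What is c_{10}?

-13201

1st diffs: -6, -42, -132, -300, -570, -966.
2nd diffs: -36, -90, -168, -270, -396.
3rd diffs: -54, -78, -102, -126.
4th diffs: -24, -24, -24 (constant).
Newton forward-difference form: c_j = -1 + (-6)·C(j,1) + (-36)·C(j,2) + (-54)·C(j,3) + (-24)·C(j,4).
At j = 10: j = 10, so c_{10} = -1 - 60 - 1620 - 6480 - 5040 = -13201.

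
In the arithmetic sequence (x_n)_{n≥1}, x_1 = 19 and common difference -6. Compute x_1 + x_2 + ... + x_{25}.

-1325

x_n = 19 + (n - 1)·(-6).
x_{25} = -125; S = 25·(19 + (-125))/2 = -1325.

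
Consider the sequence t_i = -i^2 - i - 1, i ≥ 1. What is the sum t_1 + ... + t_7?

Over i = 1..7: Σi = 28, Σi² = 140.
Total = (-1)·140 + (-1)·28 + (-1)·7 = -175.

-175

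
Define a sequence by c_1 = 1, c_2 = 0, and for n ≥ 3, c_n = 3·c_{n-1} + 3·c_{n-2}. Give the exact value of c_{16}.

82990089

Iterate the recurrence:
c_3 = 3;  c_4 = 9;  c_5 = 36;  …;  c_{13} = 1522881;  c_{14} = 5773680;  c_{15} = 21889683;  c_{16} = 82990089.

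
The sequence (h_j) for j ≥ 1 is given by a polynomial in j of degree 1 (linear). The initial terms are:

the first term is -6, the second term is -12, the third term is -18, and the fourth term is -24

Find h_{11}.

-66

1st diffs: -6, -6, -6 (constant).
So h_j = -6j.
Evaluating at j = 11 gives h_{11} = -66.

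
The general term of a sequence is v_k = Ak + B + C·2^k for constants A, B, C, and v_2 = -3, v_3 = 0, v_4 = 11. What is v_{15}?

Write the equations: 2A + B + 4C = -3; 3A + B + 8C = 0; 4A + B + 16C = 11.
Subtracting the first from the second: A + 4C = 3.
Subtracting the second from the third: A + 8C = 11.
Solving: C = 2, A = -5, then B = -1.
Hence v_{15} = -5·15 + (-1) + 2·32768 = 65460.

65460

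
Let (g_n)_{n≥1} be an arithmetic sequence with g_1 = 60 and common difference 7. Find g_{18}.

179

g_n = 60 + (n - 1)·7.
g_{18} = 60 + 17·7 = 179.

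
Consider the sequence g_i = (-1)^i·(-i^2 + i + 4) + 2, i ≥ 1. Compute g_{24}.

-546

(-1)^24 = 1; -i^2 + i + 4 at i=24 is -548; so g_{24} = -546.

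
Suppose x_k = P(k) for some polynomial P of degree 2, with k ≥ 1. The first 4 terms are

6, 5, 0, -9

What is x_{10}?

1st diffs: -1, -5, -9.
2nd diffs: -4, -4 (constant).
So x_k = -2k^2 + 5k + 3.
Evaluating at k = 10 gives x_{10} = -147.

-147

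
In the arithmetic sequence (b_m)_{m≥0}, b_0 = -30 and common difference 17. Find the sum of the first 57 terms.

25422

b_m = -30 + (m - 0)·17.
b_{56} = 922; S = 57·(-30 + 922)/2 = 25422.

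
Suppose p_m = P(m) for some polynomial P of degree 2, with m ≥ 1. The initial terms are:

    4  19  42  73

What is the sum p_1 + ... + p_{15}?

5275

1st diffs: 15, 23, 31.
2nd diffs: 8, 8 (constant).
Newton forward-difference form: p_m = 4 + 15·C(m-1,1) + 8·C(m-1,2).
Continuing: …, 112, 159, 214, 277, …, p_{15} = 942.
Summing m = 1..15 (15 terms) gives 5275.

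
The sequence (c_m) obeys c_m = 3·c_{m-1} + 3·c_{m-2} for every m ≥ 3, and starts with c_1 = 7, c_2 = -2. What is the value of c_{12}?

c_3 = 15, c_4 = 39, c_5 = 162, c_6 = 603, c_7 = 2295, c_8 = 8694, c_9 = 32967, c_{10} = 124983, c_{11} = 473850, c_{12} = 1796499.

1796499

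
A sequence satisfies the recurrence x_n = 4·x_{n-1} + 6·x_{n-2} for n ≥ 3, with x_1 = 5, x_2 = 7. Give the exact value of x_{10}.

5273968

Compute successive terms:
x_3 = 58;  x_4 = 274;  x_5 = 1444;  x_6 = 7420;  x_7 = 38344;  x_8 = 197896;  x_9 = 1021648;  x_{10} = 5273968.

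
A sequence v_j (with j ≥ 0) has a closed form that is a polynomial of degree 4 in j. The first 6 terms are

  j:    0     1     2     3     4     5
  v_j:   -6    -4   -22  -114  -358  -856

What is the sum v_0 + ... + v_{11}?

-50078

1st diffs: 2, -18, -92, -244, -498.
2nd diffs: -20, -74, -152, -254.
3rd diffs: -54, -78, -102.
4th diffs: -24, -24 (constant).
Newton forward-difference form: v_j = -6 + 2·C(j,1) + (-20)·C(j,2) + (-54)·C(j,3) + (-24)·C(j,4).
Continuing: …, -1734, -3142, -5254, -8268, …, v_{11} = -17914.
Summing j = 0..11 (12 terms) gives -50078.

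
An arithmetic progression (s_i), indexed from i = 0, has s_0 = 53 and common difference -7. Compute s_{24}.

-115

s_i = 53 + (i - 0)·(-7).
s_{24} = 53 + 24·(-7) = -115.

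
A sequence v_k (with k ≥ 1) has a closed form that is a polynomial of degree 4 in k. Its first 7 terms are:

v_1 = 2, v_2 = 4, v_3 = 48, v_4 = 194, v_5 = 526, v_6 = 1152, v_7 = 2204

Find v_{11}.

1st diffs: 2, 44, 146, 332, 626, 1052.
2nd diffs: 42, 102, 186, 294, 426.
3rd diffs: 60, 84, 108, 132.
4th diffs: 24, 24, 24 (constant).
So v_k = k^4 - 4k^2 - k + 6.
Evaluating at k = 11 gives v_{11} = 14152.

14152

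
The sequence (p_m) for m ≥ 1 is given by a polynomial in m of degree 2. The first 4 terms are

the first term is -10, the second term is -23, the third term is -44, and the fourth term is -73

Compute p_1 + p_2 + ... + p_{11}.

-2145

1st diffs: -13, -21, -29.
2nd diffs: -8, -8 (constant).
So p_m = -4m^2 - m - 5.
Continuing: …, -110, -155, -208, -269, …, p_{11} = -500.
Summing m = 1..11 (11 terms) gives -2145.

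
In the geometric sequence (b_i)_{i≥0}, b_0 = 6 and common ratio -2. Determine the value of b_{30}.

b_i = 6·(-2)^(i-0).
b_{30} = 6·(-2)^30 = 6442450944.

6442450944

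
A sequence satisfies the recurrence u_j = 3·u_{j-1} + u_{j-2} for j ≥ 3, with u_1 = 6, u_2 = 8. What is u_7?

3534

u_3 = 30;  u_4 = 98;  u_5 = 324;  u_6 = 1070;  u_7 = 3534.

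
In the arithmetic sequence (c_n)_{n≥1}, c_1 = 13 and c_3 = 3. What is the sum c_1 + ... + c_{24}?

-1068

Common difference d = (3 - 13) / (3 - 1) = -5.
c_n = 13 + (n - 1)·(-5).
c_{24} = -102; S = 24·(13 + (-102))/2 = -1068.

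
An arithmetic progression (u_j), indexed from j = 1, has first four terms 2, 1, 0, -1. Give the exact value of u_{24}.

Common difference d = -1.
u_j = 2 + (j - 1)·(-1).
u_{24} = 2 + 23·(-1) = -21.

-21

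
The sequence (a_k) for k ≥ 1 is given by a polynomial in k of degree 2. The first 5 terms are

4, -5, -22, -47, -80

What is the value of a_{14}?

-737

1st diffs: -9, -17, -25, -33.
2nd diffs: -8, -8, -8 (constant).
Newton forward-difference form: a_k = 4 + (-9)·C(k-1,1) + (-8)·C(k-1,2).
At k = 14: k-1 = 13, so a_{14} = 4 - 117 - 624 = -737.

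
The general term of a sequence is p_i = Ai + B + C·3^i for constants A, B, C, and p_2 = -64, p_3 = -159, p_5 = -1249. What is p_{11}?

-885799

Write the equations: 2A + B + 9C = -64; 3A + B + 27C = -159; 5A + B + 243C = -1249.
Subtracting the first from the second: A + 18C = -95.
Subtracting the second from the third: 2A + 216C = -1090.
Solving: C = -5, A = -5, then B = -9.
Therefore p_{11} = -55 + (-9) + (-5)·177147 = -885799.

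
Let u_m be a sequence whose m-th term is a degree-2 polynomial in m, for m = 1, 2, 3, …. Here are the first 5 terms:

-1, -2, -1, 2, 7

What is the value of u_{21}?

1st diffs: -1, 1, 3, 5.
2nd diffs: 2, 2, 2 (constant).
So u_m = m^2 - 4m + 2.
Evaluating at m = 21 gives u_{21} = 359.

359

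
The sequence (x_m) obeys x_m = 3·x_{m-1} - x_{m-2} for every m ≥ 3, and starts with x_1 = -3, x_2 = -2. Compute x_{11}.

Applying the relation repeatedly:
x_3 = -3, x_4 = -7, x_5 = -18, x_6 = -47, x_7 = -123, x_8 = -322, x_9 = -843, x_{10} = -2207, x_{11} = -5778.

-5778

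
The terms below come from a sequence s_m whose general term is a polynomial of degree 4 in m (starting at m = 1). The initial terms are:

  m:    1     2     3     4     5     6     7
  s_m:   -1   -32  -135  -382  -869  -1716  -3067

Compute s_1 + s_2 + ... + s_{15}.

1st diffs: -31, -103, -247, -487, -847, -1351.
2nd diffs: -72, -144, -240, -360, -504.
3rd diffs: -72, -96, -120, -144.
4th diffs: -24, -24, -24 (constant).
So s_m = -m^4 - 2m^3 + m^2 - 5m + 6.
Continuing: …, -5090, -7977, -11944, -17231, …, s_{15} = -57219.
Summing m = 1..15 (15 terms) gives -206382.

-206382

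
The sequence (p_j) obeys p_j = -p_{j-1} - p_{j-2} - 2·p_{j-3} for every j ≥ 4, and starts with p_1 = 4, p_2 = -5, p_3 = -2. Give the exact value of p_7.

Compute successive terms:
p_4 = -1;  p_5 = 13;  p_6 = -8;  p_7 = -3.

-3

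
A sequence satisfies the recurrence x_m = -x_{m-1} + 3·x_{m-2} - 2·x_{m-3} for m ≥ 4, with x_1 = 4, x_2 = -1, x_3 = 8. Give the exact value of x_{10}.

-4631

Iterate the recurrence:
x_4 = -19;  x_5 = 45;  x_6 = -118;  x_7 = 291;  x_8 = -735;  x_9 = 1844;  x_{10} = -4631.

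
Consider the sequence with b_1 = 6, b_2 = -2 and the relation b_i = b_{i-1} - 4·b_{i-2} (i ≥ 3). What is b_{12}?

-9298

Step forward from the initial values:
b_3 = -26;  b_4 = -18;  b_5 = 86;  b_6 = 158;  b_7 = -186;  b_8 = -818;  b_9 = -74;  b_{10} = 3198;  b_{11} = 3494;  b_{12} = -9298.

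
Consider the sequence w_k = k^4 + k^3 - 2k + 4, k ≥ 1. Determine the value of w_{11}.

w_{11} = 1·11^4 + 1·11^3 - 2·11 + 4 = 15954.

15954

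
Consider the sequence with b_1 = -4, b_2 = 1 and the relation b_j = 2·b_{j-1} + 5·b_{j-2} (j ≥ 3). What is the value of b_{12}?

Compute successive terms:
b_3 = -18;  b_4 = -31;  b_5 = -152;  b_6 = -459;  b_7 = -1678;  b_8 = -5651;  b_9 = -19692;  b_{10} = -67639;  b_{11} = -233738;  b_{12} = -805671.

-805671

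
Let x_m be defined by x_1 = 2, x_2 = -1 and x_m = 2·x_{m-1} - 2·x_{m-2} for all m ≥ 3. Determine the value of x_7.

24

Step forward from the initial values:
x_3 = -6; x_4 = -10; x_5 = -8; x_6 = 4; x_7 = 24.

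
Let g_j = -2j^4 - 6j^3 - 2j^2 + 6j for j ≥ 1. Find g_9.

g_9 = -2·9^4 - 6·9^3 - 2·9^2 + 6·9 = -17604.

-17604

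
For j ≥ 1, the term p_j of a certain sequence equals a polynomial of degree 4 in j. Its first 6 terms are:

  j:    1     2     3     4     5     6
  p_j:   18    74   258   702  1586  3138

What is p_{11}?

32258

1st diffs: 56, 184, 444, 884, 1552.
2nd diffs: 128, 260, 440, 668.
3rd diffs: 132, 180, 228.
4th diffs: 48, 48 (constant).
So p_j = 2j^4 + 2j^3 + 2j^2 + 6j + 6.
Evaluating at j = 11 gives p_{11} = 32258.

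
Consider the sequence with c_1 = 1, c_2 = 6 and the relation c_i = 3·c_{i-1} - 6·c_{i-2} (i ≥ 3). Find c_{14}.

-87480

Compute successive terms:
c_3 = 12;  c_4 = 0;  c_5 = -72;  …;  c_{11} = -1944;  c_{12} = -40824;  c_{13} = -110808;  c_{14} = -87480.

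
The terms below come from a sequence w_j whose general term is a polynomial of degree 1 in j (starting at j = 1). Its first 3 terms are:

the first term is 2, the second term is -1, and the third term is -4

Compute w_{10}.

1st diffs: -3, -3 (constant).
So w_j = -3j + 5.
Evaluating at j = 10 gives w_{10} = -25.

-25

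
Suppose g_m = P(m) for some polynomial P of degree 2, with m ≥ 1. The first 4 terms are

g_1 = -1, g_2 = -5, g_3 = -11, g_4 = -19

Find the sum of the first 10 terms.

-430

1st diffs: -4, -6, -8.
2nd diffs: -2, -2 (constant).
Newton forward-difference form: g_m = -1 + (-4)·C(m-1,1) + (-2)·C(m-1,2).
Continuing: …, -29, -41, -55, -71, …, g_{10} = -109.
Summing m = 1..10 (10 terms) gives -430.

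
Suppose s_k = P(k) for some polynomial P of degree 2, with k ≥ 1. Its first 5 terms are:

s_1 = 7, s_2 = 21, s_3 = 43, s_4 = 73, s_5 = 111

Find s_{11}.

507

1st diffs: 14, 22, 30, 38.
2nd diffs: 8, 8, 8 (constant).
Newton forward-difference form: s_k = 7 + 14·C(k-1,1) + 8·C(k-1,2).
At k = 11: k-1 = 10, so s_{11} = 7 + 140 + 360 = 507.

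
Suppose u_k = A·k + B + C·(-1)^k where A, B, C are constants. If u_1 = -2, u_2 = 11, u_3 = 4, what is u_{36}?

At k = 1, 2, 3: A + B - C = -2; 2A + B + C = 11; 3A + B - C = 4.
Subtracting the first from the second: A + 2C = 13.
Subtracting the second from the third: A - 2C = -7.
Solving: C = 5, A = 3, then B = 0.
Hence u_{36} = 3·36 + 0 + 5·1 = 113.

113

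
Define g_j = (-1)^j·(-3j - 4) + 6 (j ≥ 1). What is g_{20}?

(-1)^20 = 1; -3j - 4 at j=20 is -64; so g_{20} = -58.

-58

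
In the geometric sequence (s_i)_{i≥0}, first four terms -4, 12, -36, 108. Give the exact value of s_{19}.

Common ratio r = -3.
s_i = (-4)·(-3)^(i-0).
s_{19} = (-4)·(-3)^19 = 4649045868.

4649045868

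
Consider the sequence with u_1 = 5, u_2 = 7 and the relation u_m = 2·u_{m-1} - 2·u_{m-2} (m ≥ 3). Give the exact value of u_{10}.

u_3 = 4, u_4 = -6, u_5 = -20, u_6 = -28, u_7 = -16, u_8 = 24, u_9 = 80, u_{10} = 112.

112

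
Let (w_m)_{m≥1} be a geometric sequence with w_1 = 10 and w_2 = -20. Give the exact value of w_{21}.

Common ratio r = -2.
w_m = 10·(-2)^(m-1).
w_{21} = 10·(-2)^20 = 10485760.

10485760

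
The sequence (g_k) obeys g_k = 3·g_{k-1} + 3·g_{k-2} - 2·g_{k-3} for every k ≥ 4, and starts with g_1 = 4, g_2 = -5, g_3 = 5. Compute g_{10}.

Iterate the recurrence:
g_4 = -8;  g_5 = 1;  g_6 = -31;  g_7 = -74;  g_8 = -317;  g_9 = -1111;  g_{10} = -4136.

-4136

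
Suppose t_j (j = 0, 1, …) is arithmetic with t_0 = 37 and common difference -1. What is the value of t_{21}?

16

t_j = 37 + (j - 0)·(-1).
t_{21} = 37 + 21·(-1) = 16.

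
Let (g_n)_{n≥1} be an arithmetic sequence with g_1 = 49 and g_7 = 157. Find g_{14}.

Common difference d = (157 - 49) / (7 - 1) = 18.
g_n = 49 + (n - 1)·18.
g_{14} = 49 + 13·18 = 283.

283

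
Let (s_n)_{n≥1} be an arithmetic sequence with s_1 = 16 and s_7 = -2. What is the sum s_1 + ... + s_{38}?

Common difference d = (-2 - 16) / (7 - 1) = -3.
s_n = 16 + (n - 1)·(-3).
s_{38} = -95; S = 38·(16 + (-95))/2 = -1501.

-1501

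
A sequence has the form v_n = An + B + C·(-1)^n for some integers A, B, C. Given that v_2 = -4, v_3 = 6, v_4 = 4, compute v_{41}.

The three given values yield: 2A + B + C = -4; 3A + B - C = 6; 4A + B + C = 4.
Subtracting the first from the second: A - 2C = 10.
Subtracting the second from the third: A + 2C = -2.
Solving: C = -3, A = 4, then B = -9.
Therefore v_{41} = 164 + (-9) + (-3)·(-1) = 158.

158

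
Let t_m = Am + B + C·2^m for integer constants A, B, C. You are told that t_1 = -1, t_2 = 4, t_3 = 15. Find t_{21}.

6291429

Write the equations: A + B + 2C = -1; 2A + B + 4C = 4; 3A + B + 8C = 15.
Subtracting the first from the second: A + 2C = 5.
Subtracting the second from the third: A + 4C = 11.
Solving: C = 3, A = -1, then B = -6.
So t_m = -1·m + (-6) + 3·2^m; at m=21 this is 6291429.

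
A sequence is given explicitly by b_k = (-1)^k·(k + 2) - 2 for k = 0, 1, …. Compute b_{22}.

(-1)^22 = 1; k + 2 at k=22 is 24; so b_{22} = 22.

22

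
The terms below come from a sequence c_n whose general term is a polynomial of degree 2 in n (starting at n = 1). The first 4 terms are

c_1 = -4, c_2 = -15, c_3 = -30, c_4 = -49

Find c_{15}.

1st diffs: -11, -15, -19.
2nd diffs: -4, -4 (constant).
So c_n = -2n^2 - 5n + 3.
Evaluating at n = 15 gives c_{15} = -522.

-522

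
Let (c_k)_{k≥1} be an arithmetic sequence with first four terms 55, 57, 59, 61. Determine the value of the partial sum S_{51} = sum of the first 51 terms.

Common difference d = 2.
c_k = 55 + (k - 1)·2.
c_{51} = 155; S = 51·(55 + 155)/2 = 5355.

5355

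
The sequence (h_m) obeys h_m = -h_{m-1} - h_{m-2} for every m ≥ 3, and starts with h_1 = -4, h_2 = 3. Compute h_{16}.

-4

Iterate the recurrence:
h_3 = 1; h_4 = -4; h_5 = 3; …; h_{13} = -4; h_{14} = 3; h_{15} = 1; h_{16} = -4.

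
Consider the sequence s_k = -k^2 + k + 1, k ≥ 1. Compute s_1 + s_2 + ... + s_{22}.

-3520

Over k = 1..22: Σk = 253, Σk² = 3795.
Total = (-1)·3795 + (1)·253 + (1)·22 = -3520.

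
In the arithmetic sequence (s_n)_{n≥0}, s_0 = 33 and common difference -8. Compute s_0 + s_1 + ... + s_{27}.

-2100

s_n = 33 + (n - 0)·(-8).
s_{27} = -183; S = 28·(33 + (-183))/2 = -2100.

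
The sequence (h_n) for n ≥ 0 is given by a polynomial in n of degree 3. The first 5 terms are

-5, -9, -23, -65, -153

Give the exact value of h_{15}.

1st diffs: -4, -14, -42, -88.
2nd diffs: -10, -28, -46.
3rd diffs: -18, -18 (constant).
Newton forward-difference form: h_n = -5 + (-4)·C(n,1) + (-10)·C(n,2) + (-18)·C(n,3).
At n = 15: n = 15, so h_{15} = -5 - 60 - 1050 - 8190 = -9305.

-9305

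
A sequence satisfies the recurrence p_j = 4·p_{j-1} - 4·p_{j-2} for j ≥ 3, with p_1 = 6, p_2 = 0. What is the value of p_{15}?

-1277952

Iterate the recurrence:
p_3 = -24, p_4 = -96, p_5 = -288, …, p_{12} = -122880, p_{13} = -270336, p_{14} = -589824, p_{15} = -1277952.
(Characteristic roots are 2 and 2.)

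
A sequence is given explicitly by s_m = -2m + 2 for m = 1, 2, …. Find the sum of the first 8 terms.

-56

Over m = 1..8: Σm = 36.
Total = (-2)·36 + (2)·8 = -56.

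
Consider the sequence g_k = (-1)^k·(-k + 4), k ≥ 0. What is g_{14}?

(-1)^14 = 1; -k + 4 at k=14 is -10; so g_{14} = -10.

-10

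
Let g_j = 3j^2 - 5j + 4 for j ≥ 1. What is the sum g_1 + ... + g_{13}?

2054

Over j = 1..13: Σj = 91, Σj² = 819.
Total = (3)·819 + (-5)·91 + (4)·13 = 2054.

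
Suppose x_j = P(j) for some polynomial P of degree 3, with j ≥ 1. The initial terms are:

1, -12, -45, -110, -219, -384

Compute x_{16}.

1st diffs: -13, -33, -65, -109, -165.
2nd diffs: -20, -32, -44, -56.
3rd diffs: -12, -12, -12 (constant).
Newton forward-difference form: x_j = 1 + (-13)·C(j-1,1) + (-20)·C(j-1,2) + (-12)·C(j-1,3).
At j = 16: j-1 = 15, so x_{16} = 1 - 195 - 2100 - 5460 = -7754.

-7754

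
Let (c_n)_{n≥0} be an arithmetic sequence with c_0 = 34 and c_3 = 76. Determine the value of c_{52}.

762

Common difference d = (76 - 34) / (3 - 0) = 14.
c_n = 34 + (n - 0)·14.
c_{52} = 34 + 52·14 = 762.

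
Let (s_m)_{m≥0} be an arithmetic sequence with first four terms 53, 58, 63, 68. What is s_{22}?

Common difference d = 5.
s_m = 53 + (m - 0)·5.
s_{22} = 53 + 22·5 = 163.

163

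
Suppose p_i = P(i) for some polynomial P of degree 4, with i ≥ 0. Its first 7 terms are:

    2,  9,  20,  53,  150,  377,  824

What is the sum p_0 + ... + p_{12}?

45474

1st diffs: 7, 11, 33, 97, 227, 447.
2nd diffs: 4, 22, 64, 130, 220.
3rd diffs: 18, 42, 66, 90.
4th diffs: 24, 24, 24 (constant).
So p_i = i^4 - 3i^3 + 4i^2 + 5i + 2.
Continuing: …, 1605, 2858, 4745, 7452, …, p_{12} = 16190.
Summing i = 0..12 (13 terms) gives 45474.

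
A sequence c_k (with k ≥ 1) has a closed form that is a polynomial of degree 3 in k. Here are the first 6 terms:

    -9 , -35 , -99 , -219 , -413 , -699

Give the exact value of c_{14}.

1st diffs: -26, -64, -120, -194, -286.
2nd diffs: -38, -56, -74, -92.
3rd diffs: -18, -18, -18 (constant).
Newton forward-difference form: c_k = -9 + (-26)·C(k-1,1) + (-38)·C(k-1,2) + (-18)·C(k-1,3).
At k = 14: k-1 = 13, so c_{14} = -9 - 338 - 2964 - 5148 = -8459.

-8459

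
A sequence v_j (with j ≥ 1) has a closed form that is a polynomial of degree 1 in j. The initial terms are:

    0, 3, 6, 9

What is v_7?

18

1st diffs: 3, 3, 3 (constant).
So v_j = 3j - 3.
Evaluating at j = 7 gives v_7 = 18.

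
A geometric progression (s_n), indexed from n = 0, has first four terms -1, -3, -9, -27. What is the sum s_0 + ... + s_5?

Common ratio r = 3.
s_n = (-1)·3^(n-0).
S = (-1)·(3^6 - 1)/(3 - 1) = (-1)·(729 - 1)/(2) = -364.

-364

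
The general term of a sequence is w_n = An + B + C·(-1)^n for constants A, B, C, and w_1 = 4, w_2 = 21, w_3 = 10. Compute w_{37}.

112

At n = 1, 2, 3: A + B - C = 4; 2A + B + C = 21; 3A + B - C = 10.
Subtracting the first from the second: A + 2C = 17.
Subtracting the second from the third: A - 2C = -11.
Solving: C = 7, A = 3, then B = 8.
Hence w_{37} = 3·37 + 8 + 7·(-1) = 112.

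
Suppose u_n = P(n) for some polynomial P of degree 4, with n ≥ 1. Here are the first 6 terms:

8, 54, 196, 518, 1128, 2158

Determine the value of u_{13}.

37256

1st diffs: 46, 142, 322, 610, 1030.
2nd diffs: 96, 180, 288, 420.
3rd diffs: 84, 108, 132.
4th diffs: 24, 24 (constant).
Newton forward-difference form: u_n = 8 + 46·C(n-1,1) + 96·C(n-1,2) + 84·C(n-1,3) + 24·C(n-1,4).
At n = 13: n-1 = 12, so u_{13} = 8 + 552 + 6336 + 18480 + 11880 = 37256.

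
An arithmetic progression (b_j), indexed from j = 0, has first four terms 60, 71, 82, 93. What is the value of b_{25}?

335

Common difference d = 11.
b_j = 60 + (j - 0)·11.
b_{25} = 60 + 25·11 = 335.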